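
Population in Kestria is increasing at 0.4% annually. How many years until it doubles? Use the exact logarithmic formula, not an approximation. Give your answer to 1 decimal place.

t = ln(2) / ln(1 + 0.004) = 0.6931 / 0.003992 ≈ 173.62.

173.6 years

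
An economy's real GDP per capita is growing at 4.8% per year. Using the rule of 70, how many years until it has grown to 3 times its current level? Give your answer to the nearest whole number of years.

approximately 23 years

At 4.8% it doubles every 70/4.8 ≈ 14.58 years.
3× is log₂ 3 ≈ 1.58 doublings, so ≈ 1.58 × 14.58 = 23 years.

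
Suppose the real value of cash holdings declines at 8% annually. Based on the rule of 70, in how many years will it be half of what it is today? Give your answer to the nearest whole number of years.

Falling at 8%, it halves about every 70/8 = 8.75 years.

9 years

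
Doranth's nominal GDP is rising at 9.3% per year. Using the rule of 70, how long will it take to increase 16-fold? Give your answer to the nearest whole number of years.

approximately 30 years

Doubling time ≈ 70/9.3 = 7.53 years.
16× is 4 doublings, so 4 × 7.53 ≈ 30 years.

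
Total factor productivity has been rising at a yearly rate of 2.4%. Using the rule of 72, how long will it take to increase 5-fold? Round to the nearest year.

approximately 70 years

One doubling takes 72/2.4 = 30.00 years.
5× is log₂ 5 ≈ 2.32 doublings, so ≈ 2.32 × 30.00 = 70 years.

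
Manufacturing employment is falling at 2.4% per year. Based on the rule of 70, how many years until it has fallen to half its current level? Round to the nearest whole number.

around 29 years

Falling at 2.4%, it halves about every 70/2.4 = 29.17 years.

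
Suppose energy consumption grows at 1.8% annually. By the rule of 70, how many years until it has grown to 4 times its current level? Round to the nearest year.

approximately 78 years

Doubling time ≈ 70/1.8 = 38.89 years.
Getting to 4× needs 2 doublings: 2 × 38.89 ≈ 78 years.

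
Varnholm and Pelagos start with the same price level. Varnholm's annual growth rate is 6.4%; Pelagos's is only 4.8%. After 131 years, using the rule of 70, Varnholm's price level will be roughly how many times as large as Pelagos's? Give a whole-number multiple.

Rate gap = 6.4% − 4.8% = 1.6 points.
The ratio doubles every 70/1.6 ≈ 43.75 years.
131/43.75 ≈ 2.99 doublings → ratio ≈ 2^2.99 ≈ 8.

≈ 8 times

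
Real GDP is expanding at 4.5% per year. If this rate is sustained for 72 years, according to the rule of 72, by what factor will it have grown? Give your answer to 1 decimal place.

Doubles every ≈ 16.00 years (72/4.5).
72 years is 4.50 doublings; 2^4.50 ≈ 22.6×.

around 22.6 times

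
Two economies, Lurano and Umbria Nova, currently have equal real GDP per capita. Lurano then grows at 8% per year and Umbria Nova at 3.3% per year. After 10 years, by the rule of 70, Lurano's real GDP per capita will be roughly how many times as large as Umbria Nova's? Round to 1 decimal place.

Lurano pulls ahead at 4.7 pp per year, so the ratio doubles every 70/4.7 ≈ 14.89 years.
In 10 years that's 0.67 doublings: 2^0.67 ≈ 1.6.

roughly 1.6 times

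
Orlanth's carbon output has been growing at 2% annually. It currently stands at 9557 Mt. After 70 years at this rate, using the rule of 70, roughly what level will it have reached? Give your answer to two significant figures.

around 38000 Mt

Doubling time ≈ 70/2 = 35.00 years.
70 years is 70/35.00 ≈ 2.00 doublings, a factor of 2^2.00 ≈ 4.00.
9557 × 4.00 ≈ 38000 Mt.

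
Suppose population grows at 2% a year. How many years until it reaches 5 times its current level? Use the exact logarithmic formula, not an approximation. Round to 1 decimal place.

t = ln(5) / ln(1 + 0.02) = 1.6094 / 0.019803 ≈ 81.27.

81.3 years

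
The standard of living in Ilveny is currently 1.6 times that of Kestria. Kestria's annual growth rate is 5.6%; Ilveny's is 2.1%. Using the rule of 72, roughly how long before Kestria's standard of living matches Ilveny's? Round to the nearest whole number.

approximately 14 years

The growth-rate gap is 5.6% − 2.1% = 3.5 percentage points.
So the ratio between them halves every 72/3.5 ≈ 20.57 years.
A 1.6 times gap takes log₂(1.6) ≈ 0.68 halvings to close: 0.68 × 20.57 ≈ 14 years.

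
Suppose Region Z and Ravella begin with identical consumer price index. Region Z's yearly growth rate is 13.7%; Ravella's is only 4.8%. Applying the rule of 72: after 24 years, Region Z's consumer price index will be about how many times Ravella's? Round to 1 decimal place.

Rate gap = 13.7% − 4.8% = 8.9 points.
The ratio doubles every 72/8.9 ≈ 8.09 years.
24/8.09 ≈ 2.97 doublings → ratio ≈ 2^2.97 ≈ 7.8.

≈ 7.8 times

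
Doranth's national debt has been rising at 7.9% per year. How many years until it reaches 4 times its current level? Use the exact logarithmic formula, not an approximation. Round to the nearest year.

t = ln(4) / ln(1 + 0.079) = 1.3863 / 0.076035 ≈ 18.23.
≈ 18 years.

18 years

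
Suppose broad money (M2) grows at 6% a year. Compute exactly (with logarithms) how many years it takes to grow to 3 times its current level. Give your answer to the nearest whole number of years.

19 years

t = ln(3) / ln(1 + 0.06) = 1.0986 / 0.058269 ≈ 18.85.
≈ 19 years.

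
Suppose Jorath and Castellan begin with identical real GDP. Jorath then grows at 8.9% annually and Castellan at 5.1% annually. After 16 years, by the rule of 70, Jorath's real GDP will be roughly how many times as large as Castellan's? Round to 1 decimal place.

roughly 1.8 times

Only the 3.8-point difference matters.
70/3.8 ≈ 18.42 years per doubling of the ratio; 16 years gives 0.87 doublings, so ≈ 1.8×.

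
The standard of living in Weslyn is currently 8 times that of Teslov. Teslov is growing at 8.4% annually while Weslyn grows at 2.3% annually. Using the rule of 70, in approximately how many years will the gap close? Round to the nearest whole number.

approximately 34 years

What matters is the difference: 6.1 pp.
Rule of 70 on the gap: the ratio halves every 70/6.1 ≈ 11.48 years.
An 8 times gap closes after 3 halvings: 3 × 11.48 ≈ 34 years.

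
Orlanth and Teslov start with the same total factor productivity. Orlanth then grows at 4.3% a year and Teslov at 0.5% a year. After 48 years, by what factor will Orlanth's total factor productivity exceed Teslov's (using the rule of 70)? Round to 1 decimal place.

Rate gap = 4.3% − 0.5% = 3.8 points.
The ratio doubles every 70/3.8 ≈ 18.42 years.
48/18.42 ≈ 2.61 doublings → ratio ≈ 2^2.61 ≈ 6.1.

6.1 times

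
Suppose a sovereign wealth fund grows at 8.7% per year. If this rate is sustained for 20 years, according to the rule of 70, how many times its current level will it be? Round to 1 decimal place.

5.6 times

Doubles every ≈ 8.05 years (70/8.7).
20 years is 2.48 doublings; 2^2.48 ≈ 5.6×.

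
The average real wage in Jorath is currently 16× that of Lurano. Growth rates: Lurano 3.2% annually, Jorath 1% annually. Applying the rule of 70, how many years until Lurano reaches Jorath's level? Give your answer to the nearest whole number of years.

Lurano gains on Jorath at 3.2% − 1% = 2.2 points a year.
At that relative rate the gap halves every 70/2.2 ≈ 31.82 years.
A 16× gap closes after 4 halvings: 4 × 31.82 ≈ 127 years.

about 127 years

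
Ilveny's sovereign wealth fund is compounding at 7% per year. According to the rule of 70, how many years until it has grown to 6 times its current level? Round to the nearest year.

One doubling takes 70/7 = 10.00 years.
Reaching 6× takes log₂(6) ≈ 2.58 doublings.
2.58 × 10.00 ≈ 26 years.

roughly 26 years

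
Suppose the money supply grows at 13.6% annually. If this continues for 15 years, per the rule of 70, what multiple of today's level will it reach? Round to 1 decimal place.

approximately 7.5 times

Doubling time ≈ 70/13.6 = 5.15 years.
15 years / 5.15 ≈ 2.91 doublings → factor 2^2.91 ≈ 7.5.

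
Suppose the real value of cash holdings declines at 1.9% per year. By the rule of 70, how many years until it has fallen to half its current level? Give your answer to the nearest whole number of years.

about 37 years

The rule works in reverse for decay: 70/1.9 ≈ 36.84 years to halve.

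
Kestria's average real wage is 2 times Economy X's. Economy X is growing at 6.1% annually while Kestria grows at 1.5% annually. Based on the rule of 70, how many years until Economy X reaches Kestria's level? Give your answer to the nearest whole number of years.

Economy X gains on Kestria at 6.1% − 1.5% = 4.6 points a year.
At that relative rate the gap halves every 70/4.6 ≈ 15.22 years.
A 2 times gap closes after 1 halving: 1 × 15.22 ≈ 15 years.

roughly 15 years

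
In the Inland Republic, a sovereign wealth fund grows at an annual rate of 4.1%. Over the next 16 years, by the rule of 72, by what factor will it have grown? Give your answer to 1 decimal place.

≈ 1.9 times

Doubling time ≈ 72/4.1 = 17.56 years.
16 years / 17.56 ≈ 0.91 doublings → factor 2^0.91 ≈ 1.9.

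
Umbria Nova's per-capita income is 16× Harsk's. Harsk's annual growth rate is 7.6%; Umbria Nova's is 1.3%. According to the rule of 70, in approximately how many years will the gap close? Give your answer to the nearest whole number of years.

44 years

What matters is the difference: 6.3 pp.
Rule of 70 on the gap: the ratio halves every 70/6.3 ≈ 11.11 years.
A 16× gap closes after 4 halvings: 4 × 11.11 ≈ 44 years.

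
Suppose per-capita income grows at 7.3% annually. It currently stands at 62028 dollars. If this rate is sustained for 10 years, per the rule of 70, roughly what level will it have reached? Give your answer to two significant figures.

approximately 130000 dollars

Doubling time ≈ 70/7.3 = 9.59 years.
10 years is 10/9.59 ≈ 1.04 doublings, a factor of 2^1.04 ≈ 2.06.
62028 × 2.06 ≈ 130000 dollars.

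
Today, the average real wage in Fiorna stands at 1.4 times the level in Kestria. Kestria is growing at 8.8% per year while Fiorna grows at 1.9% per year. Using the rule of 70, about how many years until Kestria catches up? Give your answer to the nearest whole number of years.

around 5 years

Kestria gains on Fiorna at 8.8% − 1.9% = 6.9 points a year.
At that relative rate the gap halves every 70/6.9 ≈ 10.14 years.
A 1.4 times gap takes log₂(1.4) ≈ 0.49 halvings to close: 0.49 × 10.14 ≈ 5 years.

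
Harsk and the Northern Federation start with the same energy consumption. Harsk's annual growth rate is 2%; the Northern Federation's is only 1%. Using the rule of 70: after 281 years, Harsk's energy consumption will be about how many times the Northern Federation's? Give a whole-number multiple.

Harsk pulls ahead at 1 pp per year, so the ratio doubles every 70/1 ≈ 70.00 years.
In 281 years that's 4.01 doublings: 2^4.01 ≈ 16.

roughly 16 times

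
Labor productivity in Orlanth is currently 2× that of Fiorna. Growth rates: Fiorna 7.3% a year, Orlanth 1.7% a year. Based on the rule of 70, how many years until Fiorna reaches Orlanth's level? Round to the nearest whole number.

The growth-rate gap is 7.3% − 1.7% = 5.6 percentage points.
So the ratio between them halves every 70/5.6 ≈ 12.50 years.
A 2× gap closes after 1 halving: 1 × 12.50 ≈ 13 years.

approximately 13 years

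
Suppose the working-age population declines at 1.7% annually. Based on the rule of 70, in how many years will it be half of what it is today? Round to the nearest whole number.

The rule works in reverse for decay: 70/1.7 ≈ 41.18 years to halve.

41 years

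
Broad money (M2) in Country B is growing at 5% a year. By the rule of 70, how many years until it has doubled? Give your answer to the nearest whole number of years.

Doubling time ≈ 70 / 5 = 14.00 years.

about 14 years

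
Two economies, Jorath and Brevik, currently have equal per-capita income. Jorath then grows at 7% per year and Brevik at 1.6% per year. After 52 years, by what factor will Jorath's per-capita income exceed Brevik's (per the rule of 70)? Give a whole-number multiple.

16 times

Rate gap = 7% − 1.6% = 5.4 points.
The ratio doubles every 70/5.4 ≈ 12.96 years.
52/12.96 ≈ 4.01 doublings → ratio ≈ 2^4.01 ≈ 16.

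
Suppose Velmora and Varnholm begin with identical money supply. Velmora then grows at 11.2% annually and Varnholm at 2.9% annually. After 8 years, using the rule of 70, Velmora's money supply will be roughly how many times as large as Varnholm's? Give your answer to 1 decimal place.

roughly 1.9 times

Only the 8.3-point difference matters.
70/8.3 ≈ 8.43 years per doubling of the ratio; 8 years gives 0.95 doublings, so ≈ 1.9×.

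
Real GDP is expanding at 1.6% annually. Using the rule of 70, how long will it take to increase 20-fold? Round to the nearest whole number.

approximately 189 years

At 1.6% it doubles every 70/1.6 ≈ 43.75 years.
20× is log₂ 20 ≈ 4.32 doublings, so ≈ 4.32 × 43.75 = 189 years.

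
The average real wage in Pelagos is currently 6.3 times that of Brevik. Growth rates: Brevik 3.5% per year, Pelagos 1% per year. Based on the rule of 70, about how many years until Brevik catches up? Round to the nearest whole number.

approximately 74 years

What matters is the difference: 2.5 pp.
Rule of 70 on the gap: the ratio halves every 70/2.5 ≈ 28.00 years.
A 6.3 times gap takes log₂(6.3) ≈ 2.66 halvings to close: 2.66 × 28.00 ≈ 74 years.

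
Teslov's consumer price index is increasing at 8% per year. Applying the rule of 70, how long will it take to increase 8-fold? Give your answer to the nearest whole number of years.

One doubling takes 70/8 = 8.75 years.
Getting to 8× needs 3 doublings: 3 × 8.75 ≈ 26 years.

around 26 years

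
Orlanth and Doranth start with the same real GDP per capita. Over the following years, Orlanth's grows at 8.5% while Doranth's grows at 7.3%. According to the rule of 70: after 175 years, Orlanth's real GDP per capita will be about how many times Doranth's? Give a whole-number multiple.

Rate gap = 8.5% − 7.3% = 1.2 points.
The ratio doubles every 70/1.2 ≈ 58.33 years.
175/58.33 ≈ 3.00 doublings → ratio ≈ 2^3.00 ≈ 8.

≈ 8 times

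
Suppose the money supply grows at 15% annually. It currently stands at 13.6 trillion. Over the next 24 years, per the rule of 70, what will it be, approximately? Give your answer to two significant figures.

Doubling time ≈ 70/15 = 4.67 years.
24 years is 24/4.67 ≈ 5.14 doublings, a factor of 2^5.14 ≈ 35.26.
13.6 × 35.26 ≈ 480 trillion.

≈ 480 trillion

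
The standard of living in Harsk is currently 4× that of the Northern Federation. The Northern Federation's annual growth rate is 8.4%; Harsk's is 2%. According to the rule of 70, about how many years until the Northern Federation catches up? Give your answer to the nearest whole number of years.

The growth-rate gap is 8.4% − 2% = 6.4 percentage points.
So the ratio between them halves every 70/6.4 ≈ 10.94 years.
A 4× gap closes after 2 halvings: 2 × 10.94 ≈ 22 years.

about 22 years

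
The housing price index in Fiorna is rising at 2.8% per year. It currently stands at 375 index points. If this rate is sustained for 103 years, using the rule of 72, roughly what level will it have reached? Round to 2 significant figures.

It doubles every 72/2.8 ≈ 25.71 years, so 103 years is 4.01 doublings.
2^4.01 ≈ 16.11; 375 × 16.11 ≈ 6000 index points.

approximately 6000 index points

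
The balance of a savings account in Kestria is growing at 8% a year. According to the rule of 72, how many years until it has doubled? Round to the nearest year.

At 8%, doubling takes about 72/8 = 9.00 years.

about 9 years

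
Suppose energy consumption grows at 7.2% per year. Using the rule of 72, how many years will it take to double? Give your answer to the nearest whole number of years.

Doubling time ≈ 72 / 7.2 = 10.00 years.

≈ 10 years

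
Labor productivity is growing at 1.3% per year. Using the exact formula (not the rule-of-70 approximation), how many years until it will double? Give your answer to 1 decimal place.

53.7 years

t = ln(2) / ln(1 + 0.013) = 0.6931 / 0.012916 ≈ 53.66.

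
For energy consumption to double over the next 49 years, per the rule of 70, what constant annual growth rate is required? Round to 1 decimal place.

approximately 1.4% a year

70 / 49 ≈ 1.43, so about 1.4% a year.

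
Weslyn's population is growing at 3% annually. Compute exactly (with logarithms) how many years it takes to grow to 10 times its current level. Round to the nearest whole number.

t = ln(10) / ln(1 + 0.03) = 2.3026 / 0.029559 ≈ 77.90.
≈ 78 years.

78 years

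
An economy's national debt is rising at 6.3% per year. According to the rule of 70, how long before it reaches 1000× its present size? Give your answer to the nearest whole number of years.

around 111 years

Doubling time ≈ 70/6.3 = 11.11 years.
1000× is log₂ 1000 ≈ 9.97 doublings, so ≈ 9.97 × 11.11 = 111 years.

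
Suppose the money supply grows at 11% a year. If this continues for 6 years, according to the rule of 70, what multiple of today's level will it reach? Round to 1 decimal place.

approximately 1.9 times

Doubling time ≈ 70/11 = 6.36 years.
6 years / 6.36 ≈ 0.94 doublings → factor 2^0.94 ≈ 1.9.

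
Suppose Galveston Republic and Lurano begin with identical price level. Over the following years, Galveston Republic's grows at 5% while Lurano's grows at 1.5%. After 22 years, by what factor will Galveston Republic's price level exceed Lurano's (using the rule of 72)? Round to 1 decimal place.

≈ 2.1 times

Galveston Republic pulls ahead at 3.5 pp per year, so the ratio doubles every 72/3.5 ≈ 20.57 years.
In 22 years that's 1.07 doublings: 2^1.07 ≈ 2.1.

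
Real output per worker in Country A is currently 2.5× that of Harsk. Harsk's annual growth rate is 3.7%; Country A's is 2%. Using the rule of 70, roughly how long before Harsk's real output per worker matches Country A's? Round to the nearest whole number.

The growth-rate gap is 3.7% − 2% = 1.7 percentage points.
So the ratio between them halves every 70/1.7 ≈ 41.18 years.
A 2.5× gap takes log₂(2.5) ≈ 1.32 halvings to close: 1.32 × 41.18 ≈ 54 years.

around 54 years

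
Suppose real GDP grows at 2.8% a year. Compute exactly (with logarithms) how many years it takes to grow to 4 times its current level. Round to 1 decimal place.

50.2 years

t = ln(4) / ln(1 + 0.028) = 1.3863 / 0.027615 ≈ 50.20.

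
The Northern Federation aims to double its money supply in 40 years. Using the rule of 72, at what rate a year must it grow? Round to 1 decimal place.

72 / 40 ≈ 1.80, so about 1.8% a year.

roughly 1.8%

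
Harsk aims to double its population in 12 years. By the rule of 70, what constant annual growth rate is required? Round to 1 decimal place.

approximately 5.8% a year

70 / 12 ≈ 5.83, so about 5.8% a year.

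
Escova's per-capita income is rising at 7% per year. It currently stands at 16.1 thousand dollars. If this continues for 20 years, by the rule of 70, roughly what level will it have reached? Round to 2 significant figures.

≈ 64 thousand dollars

It doubles every 70/7 ≈ 10.00 years, so 20 years is 2.00 doublings.
2^2.00 ≈ 4.00; 16.1 × 4.00 ≈ 64 thousand dollars.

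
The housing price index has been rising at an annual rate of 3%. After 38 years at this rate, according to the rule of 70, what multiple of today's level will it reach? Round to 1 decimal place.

Doubling time ≈ 70/3 = 23.33 years.
38 years / 23.33 ≈ 1.63 doublings → factor 2^1.63 ≈ 3.1.

around 3.1 times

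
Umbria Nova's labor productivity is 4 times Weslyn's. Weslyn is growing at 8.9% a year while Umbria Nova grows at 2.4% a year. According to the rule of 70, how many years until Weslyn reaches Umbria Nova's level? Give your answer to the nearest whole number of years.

about 22 years

Weslyn gains on Umbria Nova at 8.9% − 2.4% = 6.5 points a year.
At that relative rate the gap halves every 70/6.5 ≈ 10.77 years.
A 4 times gap closes after 2 halvings: 2 × 10.77 ≈ 22 years.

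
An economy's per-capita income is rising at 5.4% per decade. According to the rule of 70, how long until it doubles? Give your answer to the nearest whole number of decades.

about 13 decades

At 5.4%, doubling takes about 70/5.4 = 12.96 decades.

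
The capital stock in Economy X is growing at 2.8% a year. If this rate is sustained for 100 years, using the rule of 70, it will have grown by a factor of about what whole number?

Doubling time ≈ 70/2.8 = 25.00 years.
100/25.00 ≈ 4 doublings, so about 2^4 = 16×.

approximately 16 times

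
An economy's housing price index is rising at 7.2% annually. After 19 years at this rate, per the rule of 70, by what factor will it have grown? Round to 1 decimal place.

≈ 3.9 times

Doubling time ≈ 70/7.2 = 9.72 years.
19 years / 9.72 ≈ 1.95 doublings → factor 2^1.95 ≈ 3.9.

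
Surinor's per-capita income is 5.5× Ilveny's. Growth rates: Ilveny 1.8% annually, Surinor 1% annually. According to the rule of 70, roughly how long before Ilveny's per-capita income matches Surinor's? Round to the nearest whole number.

≈ 215 years

The growth-rate gap is 1.8% − 1% = 0.8 percentage points.
So the ratio between them halves every 70/0.8 ≈ 87.50 years.
A 5.5× gap takes log₂(5.5) ≈ 2.46 halvings to close: 2.46 × 87.50 ≈ 215 years.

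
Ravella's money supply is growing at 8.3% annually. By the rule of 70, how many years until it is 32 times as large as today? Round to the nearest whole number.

Doubling time ≈ 70/8.3 = 8.43 years.
32 = 2^5, so 5 doublings → 42 years.

42 years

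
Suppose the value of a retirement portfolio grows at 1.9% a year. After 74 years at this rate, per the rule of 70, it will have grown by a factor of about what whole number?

At 1.9% one doubling takes ≈ 36.84 years; 74 years is 2 of them, so ×4.

4 times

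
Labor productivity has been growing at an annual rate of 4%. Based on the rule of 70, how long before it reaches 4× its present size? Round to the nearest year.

Doubling time ≈ 70/4 = 17.50 years.
4× is 2 doublings, so 2 × 17.50 ≈ 35 years.

approximately 35 years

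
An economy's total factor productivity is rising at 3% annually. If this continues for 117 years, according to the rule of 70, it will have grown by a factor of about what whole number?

about 32 times

Doubling time ≈ 70/3 = 23.33 years.
117/23.33 ≈ 5 doublings, so about 2^5 = 32×.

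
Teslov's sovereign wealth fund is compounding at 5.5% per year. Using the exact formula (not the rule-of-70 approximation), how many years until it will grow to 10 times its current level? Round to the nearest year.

t = ln(10) / ln(1 + 0.055) = 2.3026 / 0.053541 ≈ 43.01.
≈ 43 years.

43 years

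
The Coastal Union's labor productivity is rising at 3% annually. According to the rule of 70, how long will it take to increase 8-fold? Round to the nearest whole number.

Doubling time ≈ 70/3 = 23.33 years.
Getting to 8× needs 3 doublings: 3 × 23.33 ≈ 70 years.

roughly 70 years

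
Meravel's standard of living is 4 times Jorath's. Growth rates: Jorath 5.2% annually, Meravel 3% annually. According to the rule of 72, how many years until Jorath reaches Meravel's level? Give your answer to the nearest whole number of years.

around 65 years

The growth-rate gap is 5.2% − 3% = 2.2 percentage points.
So the ratio between them halves every 72/2.2 ≈ 32.73 years.
A 4 times gap closes after 2 halvings: 2 × 32.73 ≈ 65 years.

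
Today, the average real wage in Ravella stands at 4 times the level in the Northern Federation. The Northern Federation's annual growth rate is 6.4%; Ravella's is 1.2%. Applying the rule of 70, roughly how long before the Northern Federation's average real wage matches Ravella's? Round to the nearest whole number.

around 27 years

What matters is the difference: 5.2 pp.
Rule of 70 on the gap: the ratio halves every 70/5.2 ≈ 13.46 years.
A 4 times gap closes after 2 halvings: 2 × 13.46 ≈ 27 years.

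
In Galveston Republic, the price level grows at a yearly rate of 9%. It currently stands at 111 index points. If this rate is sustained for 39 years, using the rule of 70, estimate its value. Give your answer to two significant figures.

It doubles every 70/9 ≈ 7.78 years, so 39 years is 5.01 doublings.
2^5.01 ≈ 32.22; 111 × 32.22 ≈ 3600 index points.

approximately 3600 index points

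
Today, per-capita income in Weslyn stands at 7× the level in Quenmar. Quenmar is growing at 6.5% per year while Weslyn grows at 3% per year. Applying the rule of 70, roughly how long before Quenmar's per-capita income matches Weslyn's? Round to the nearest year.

about 56 years

What matters is the difference: 3.5 pp.
Rule of 70 on the gap: the ratio halves every 70/3.5 ≈ 20.00 years.
A 7× gap takes log₂(7) ≈ 2.81 halvings to close: 2.81 × 20.00 ≈ 56 years.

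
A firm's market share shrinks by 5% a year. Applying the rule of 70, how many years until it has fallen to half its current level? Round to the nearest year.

Falling at 5%, it halves about every 70/5 = 14.00 years.

14 years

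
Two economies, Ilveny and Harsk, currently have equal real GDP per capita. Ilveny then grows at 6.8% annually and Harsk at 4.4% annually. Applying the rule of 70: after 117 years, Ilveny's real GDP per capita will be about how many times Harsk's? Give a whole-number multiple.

Rate gap = 6.8% − 4.4% = 2.4 points.
The ratio doubles every 70/2.4 ≈ 29.17 years.
117/29.17 ≈ 4.01 doublings → ratio ≈ 2^4.01 ≈ 16.

≈ 16 times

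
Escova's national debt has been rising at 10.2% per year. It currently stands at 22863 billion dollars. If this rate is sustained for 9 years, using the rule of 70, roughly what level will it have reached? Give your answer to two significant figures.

Doubling time ≈ 70/10.2 = 6.86 years.
9 years is 9/6.86 ≈ 1.31 doublings, a factor of 2^1.31 ≈ 2.48.
22863 × 2.48 ≈ 57000 billion dollars.

about 57000 billion dollars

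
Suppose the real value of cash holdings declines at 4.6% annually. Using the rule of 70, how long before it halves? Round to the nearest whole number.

The rule works in reverse for decay: 70/4.6 ≈ 15.22 years to halve.

roughly 15 years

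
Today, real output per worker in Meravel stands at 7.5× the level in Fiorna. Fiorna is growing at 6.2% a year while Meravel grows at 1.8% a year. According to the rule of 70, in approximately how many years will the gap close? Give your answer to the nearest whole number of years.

The growth-rate gap is 6.2% − 1.8% = 4.4 percentage points.
So the ratio between them halves every 70/4.4 ≈ 15.91 years.
A 7.5× gap takes log₂(7.5) ≈ 2.91 halvings to close: 2.91 × 15.91 ≈ 46 years.

approximately 46 years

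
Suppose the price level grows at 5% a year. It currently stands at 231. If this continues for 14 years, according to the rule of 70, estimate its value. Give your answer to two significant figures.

It doubles every 70/5 ≈ 14.00 years, so 14 years is 1.00 doublings.
2^1.00 ≈ 2.00; 231 × 2.00 ≈ 460.

around 460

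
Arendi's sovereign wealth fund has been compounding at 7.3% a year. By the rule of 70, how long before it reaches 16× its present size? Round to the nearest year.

around 38 years

At 7.3% it doubles every 70/7.3 ≈ 9.59 years.
16× is 4 doublings, so 4 × 9.59 ≈ 38 years.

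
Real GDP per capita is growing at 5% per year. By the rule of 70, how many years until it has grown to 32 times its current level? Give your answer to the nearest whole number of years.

roughly 70 years

At 5% it doubles every 70/5 ≈ 14.00 years.
Getting to 32× needs 5 doublings: 5 × 14.00 ≈ 70 years.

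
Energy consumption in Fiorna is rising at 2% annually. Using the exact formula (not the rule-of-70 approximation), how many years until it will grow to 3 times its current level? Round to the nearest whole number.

t = ln(3) / ln(1 + 0.02) = 1.0986 / 0.019803 ≈ 55.48.
≈ 55 years.

55 years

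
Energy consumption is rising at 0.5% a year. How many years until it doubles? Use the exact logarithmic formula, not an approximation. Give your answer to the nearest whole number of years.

t = ln(2) / ln(1 + 0.005) = 0.6931 / 0.004988 ≈ 138.95.
≈ 139 years.

139 years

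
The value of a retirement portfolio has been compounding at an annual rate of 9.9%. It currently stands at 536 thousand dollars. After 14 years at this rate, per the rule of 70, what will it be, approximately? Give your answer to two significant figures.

It doubles every 70/9.9 ≈ 7.07 years, so 14 years is 1.98 doublings.
2^1.98 ≈ 3.94; 536 × 3.94 ≈ 2100 thousand dollars.

≈ 2100 thousand dollars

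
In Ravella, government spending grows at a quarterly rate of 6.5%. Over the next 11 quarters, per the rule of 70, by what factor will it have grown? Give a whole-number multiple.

Doubling time ≈ 70/6.5 = 10.77 quarters.
11/10.77 ≈ 1 doubling, so about 2^1 = 2×.

≈ 2 times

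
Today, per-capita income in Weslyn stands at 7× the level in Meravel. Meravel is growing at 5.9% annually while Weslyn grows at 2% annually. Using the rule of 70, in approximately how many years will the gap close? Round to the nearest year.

about 50 years

Meravel gains on Weslyn at 5.9% − 2% = 3.9 points a year.
At that relative rate the gap halves every 70/3.9 ≈ 17.95 years.
A 7× gap takes log₂(7) ≈ 2.81 halvings to close: 2.81 × 17.95 ≈ 50 years.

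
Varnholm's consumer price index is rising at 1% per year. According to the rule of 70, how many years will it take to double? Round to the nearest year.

approximately 70 years

Doubling time ≈ 70 / 1 = 70.00 years.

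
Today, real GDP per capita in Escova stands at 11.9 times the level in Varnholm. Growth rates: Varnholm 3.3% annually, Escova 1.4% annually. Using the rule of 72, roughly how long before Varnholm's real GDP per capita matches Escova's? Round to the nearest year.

What matters is the difference: 1.9 pp.
Rule of 72 on the gap: the ratio halves every 72/1.9 ≈ 37.89 years.
An 11.9 times gap takes log₂(11.9) ≈ 3.57 halvings to close: 3.57 × 37.89 ≈ 135 years.

around 135 years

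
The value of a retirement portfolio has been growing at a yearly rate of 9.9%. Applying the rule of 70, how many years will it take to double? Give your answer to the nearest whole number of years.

Doubling time ≈ 70 / 9.9 = 7.07 years.

about 7 years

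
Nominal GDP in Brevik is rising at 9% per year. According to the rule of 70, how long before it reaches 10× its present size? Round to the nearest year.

26 years

Doubling time ≈ 70/9 = 7.78 years.
10× is log₂ 10 ≈ 3.32 doublings, so ≈ 3.32 × 7.78 = 26 years.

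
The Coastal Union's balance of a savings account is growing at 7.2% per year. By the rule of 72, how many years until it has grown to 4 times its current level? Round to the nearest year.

20 years

Doubling time ≈ 72/7.2 = 10.00 years.
4 = 2^2, so 2 doublings → 20 years.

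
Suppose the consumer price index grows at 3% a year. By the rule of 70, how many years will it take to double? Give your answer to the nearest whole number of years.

At 3%, doubling takes about 70/3 = 23.33 years.

≈ 23 years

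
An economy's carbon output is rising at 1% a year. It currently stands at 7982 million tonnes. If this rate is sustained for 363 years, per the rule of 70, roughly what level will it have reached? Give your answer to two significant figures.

It doubles every 70/1 ≈ 70.00 years, so 363 years is 5.19 doublings.
2^5.19 ≈ 36.50; 7982 × 36.50 ≈ 290000 million tonnes.

roughly 290000 million tonnes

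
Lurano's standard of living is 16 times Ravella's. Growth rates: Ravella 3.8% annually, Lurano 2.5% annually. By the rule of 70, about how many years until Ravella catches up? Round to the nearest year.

around 215 years

The growth-rate gap is 3.8% − 2.5% = 1.3 percentage points.
So the ratio between them halves every 70/1.3 ≈ 53.85 years.
A 16 times gap closes after 4 halvings: 4 × 53.85 ≈ 215 years.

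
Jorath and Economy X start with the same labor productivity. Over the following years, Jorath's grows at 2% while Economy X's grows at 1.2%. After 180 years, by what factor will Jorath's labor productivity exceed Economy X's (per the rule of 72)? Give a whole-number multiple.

Jorath pulls ahead at 0.8 pp per year, so the ratio doubles every 72/0.8 ≈ 90.00 years.
In 180 years that's 2.00 doublings: 2^2.00 ≈ 4.

≈ 4 times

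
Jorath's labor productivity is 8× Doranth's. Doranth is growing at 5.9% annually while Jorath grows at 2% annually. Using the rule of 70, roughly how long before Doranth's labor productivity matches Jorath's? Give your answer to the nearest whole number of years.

approximately 54 years

Doranth gains on Jorath at 5.9% − 2% = 3.9 points a year.
At that relative rate the gap halves every 70/3.9 ≈ 17.95 years.
An 8× gap closes after 3 halvings: 3 × 17.95 ≈ 54 years.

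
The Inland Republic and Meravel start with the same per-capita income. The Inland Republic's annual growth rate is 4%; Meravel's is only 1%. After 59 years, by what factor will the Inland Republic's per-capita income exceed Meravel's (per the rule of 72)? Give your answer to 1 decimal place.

roughly 5.5 times

the Inland Republic pulls ahead at 3 pp per year, so the ratio doubles every 72/3 ≈ 24.00 years.
In 59 years that's 2.46 doublings: 2^2.46 ≈ 5.5.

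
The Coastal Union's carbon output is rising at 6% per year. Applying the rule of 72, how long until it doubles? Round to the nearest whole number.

72/6 ≈ 12.00, so it doubles roughly every 12 years.

roughly 12 years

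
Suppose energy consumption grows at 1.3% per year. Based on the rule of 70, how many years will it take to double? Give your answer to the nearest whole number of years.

Doubling time ≈ 70 / 1.3 = 53.85 years.

roughly 54 years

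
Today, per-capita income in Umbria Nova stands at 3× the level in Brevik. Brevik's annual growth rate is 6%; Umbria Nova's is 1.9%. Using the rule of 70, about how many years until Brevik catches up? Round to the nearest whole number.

Brevik gains on Umbria Nova at 6% − 1.9% = 4.1 points a year.
At that relative rate the gap halves every 70/4.1 ≈ 17.07 years.
A 3× gap takes log₂(3) ≈ 1.58 halvings to close: 1.58 × 17.07 ≈ 27 years.

≈ 27 years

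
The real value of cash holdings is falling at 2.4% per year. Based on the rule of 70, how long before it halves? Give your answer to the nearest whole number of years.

roughly 29 years

Falling at 2.4%, it halves about every 70/2.4 = 29.17 years.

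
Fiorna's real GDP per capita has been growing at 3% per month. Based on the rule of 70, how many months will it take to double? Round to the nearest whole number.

approximately 23 months

Doubling time ≈ 70 / 3 = 23.33 months.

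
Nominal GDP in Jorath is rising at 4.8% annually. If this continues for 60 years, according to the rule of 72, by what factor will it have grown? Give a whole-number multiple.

Doubling time ≈ 72/4.8 = 15.00 years.
60/15.00 ≈ 4 doublings, so about 2^4 = 16×.

around 16 times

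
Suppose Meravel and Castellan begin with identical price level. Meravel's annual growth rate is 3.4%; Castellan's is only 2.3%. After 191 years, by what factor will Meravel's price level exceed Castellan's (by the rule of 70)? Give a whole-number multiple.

Rate gap = 3.4% − 2.3% = 1.1 points.
The ratio doubles every 70/1.1 ≈ 63.64 years.
191/63.64 ≈ 3.00 doublings → ratio ≈ 2^3.00 ≈ 8.

about 8 times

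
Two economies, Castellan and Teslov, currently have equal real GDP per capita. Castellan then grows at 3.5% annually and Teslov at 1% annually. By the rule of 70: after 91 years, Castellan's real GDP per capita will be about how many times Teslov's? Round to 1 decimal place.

about 9.5 times

Rate gap = 3.5% − 1% = 2.5 points.
The ratio doubles every 70/2.5 ≈ 28.00 years.
91/28.00 ≈ 3.25 doublings → ratio ≈ 2^3.25 ≈ 9.5.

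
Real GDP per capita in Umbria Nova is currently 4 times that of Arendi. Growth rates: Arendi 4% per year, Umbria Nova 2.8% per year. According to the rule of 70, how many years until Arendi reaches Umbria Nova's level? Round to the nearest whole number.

What matters is the difference: 1.2 pp.
Rule of 70 on the gap: the ratio halves every 70/1.2 ≈ 58.33 years.
A 4 times gap closes after 2 halvings: 2 × 58.33 ≈ 117 years.

≈ 117 years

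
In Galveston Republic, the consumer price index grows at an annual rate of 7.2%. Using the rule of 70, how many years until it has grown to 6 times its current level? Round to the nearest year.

roughly 25 years

Doubling time ≈ 70/7.2 = 9.72 years.
6× is log₂ 6 ≈ 2.58 doublings, so ≈ 2.58 × 9.72 = 25 years.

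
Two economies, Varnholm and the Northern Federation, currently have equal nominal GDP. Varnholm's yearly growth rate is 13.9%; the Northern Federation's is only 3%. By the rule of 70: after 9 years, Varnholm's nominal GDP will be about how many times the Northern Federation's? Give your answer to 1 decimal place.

Varnholm pulls ahead at 10.9 pp per year, so the ratio doubles every 70/10.9 ≈ 6.42 years.
In 9 years that's 1.40 doublings: 2^1.40 ≈ 2.6.

2.6 times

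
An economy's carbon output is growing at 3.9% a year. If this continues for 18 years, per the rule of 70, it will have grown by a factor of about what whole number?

Doubling time ≈ 70/3.9 = 17.95 years.
18/17.95 ≈ 1 doubling, so about 2^1 = 2×.

roughly 2 times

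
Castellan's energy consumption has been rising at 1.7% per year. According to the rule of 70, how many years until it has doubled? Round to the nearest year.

around 41 years

At 1.7%, doubling takes about 70/1.7 = 41.18 years.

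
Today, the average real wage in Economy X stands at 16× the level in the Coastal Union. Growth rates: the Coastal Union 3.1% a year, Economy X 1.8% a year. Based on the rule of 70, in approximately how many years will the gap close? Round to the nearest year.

215 years

What matters is the difference: 1.3 pp.
Rule of 70 on the gap: the ratio halves every 70/1.3 ≈ 53.85 years.
A 16× gap closes after 4 halvings: 4 × 53.85 ≈ 215 years.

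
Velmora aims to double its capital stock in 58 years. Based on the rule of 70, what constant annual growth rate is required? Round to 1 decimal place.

≈ 1.2%

70 / 58 ≈ 1.21, so about 1.2% a year.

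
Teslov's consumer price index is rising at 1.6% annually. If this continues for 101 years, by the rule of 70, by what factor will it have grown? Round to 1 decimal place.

Doubling time ≈ 70/1.6 = 43.75 years.
101 years / 43.75 ≈ 2.31 doublings → factor 2^2.31 ≈ 5.0.

about 5.0 times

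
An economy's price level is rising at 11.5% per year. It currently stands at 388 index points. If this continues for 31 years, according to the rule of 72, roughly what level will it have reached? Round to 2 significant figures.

around 12000 index points

It doubles every 72/11.5 ≈ 6.26 years, so 31 years is 4.95 doublings.
2^4.95 ≈ 30.91; 388 × 30.91 ≈ 12000 index points.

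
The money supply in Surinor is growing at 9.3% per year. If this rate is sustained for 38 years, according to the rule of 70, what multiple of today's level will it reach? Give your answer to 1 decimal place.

Doubles every ≈ 7.53 years (70/9.3).
38 years is 5.05 doublings; 2^5.05 ≈ 33.1×.

around 33.1 times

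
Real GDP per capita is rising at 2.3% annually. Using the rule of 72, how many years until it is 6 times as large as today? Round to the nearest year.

One doubling takes 72/2.3 = 31.30 years.
Reaching 6× takes log₂(6) ≈ 2.58 doublings.
2.58 × 31.30 ≈ 81 years.

≈ 81 years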